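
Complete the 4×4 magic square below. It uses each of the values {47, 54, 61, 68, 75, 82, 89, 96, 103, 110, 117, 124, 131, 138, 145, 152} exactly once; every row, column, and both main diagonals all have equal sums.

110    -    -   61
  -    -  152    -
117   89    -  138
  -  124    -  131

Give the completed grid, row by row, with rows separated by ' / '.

The 16 entries sum to 1592, so each line sums to 1592/4 = 398.
Using row 3: 117 + 89 + 138 + ? → (3,3) = 398 − 344 = 54.
From column 4, 398 − (61 + 138 + 131) gives (2,4) = 68.
Main diagonal: 110 + 54 + 131 + ? = 398, so (2,2) = 103.
Anti-diagonal needs 398; the known cells sum to 302, so (4,1) = 96.
Using row 2: 103 + 152 + 68 + ? → (2,1) = 398 − 323 = 75.
The remaining cell in row 4 is (4,3) = 398 − 351 = 47.
Column 2 needs 398; the known cells sum to 316, so (1,2) = 82.
Column 3 needs 398; the known cells sum to 253, so (1,3) = 145.

110 82 145 61 / 75 103 152 68 / 117 89 54 138 / 96 124 47 131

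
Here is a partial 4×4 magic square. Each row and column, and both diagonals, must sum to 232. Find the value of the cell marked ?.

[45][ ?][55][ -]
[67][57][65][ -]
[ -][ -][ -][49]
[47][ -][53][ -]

63

Using row 2: 67 + 57 + 65 + ? → (2,4) = 232 − 189 = 43.
From column 1, 232 − (45 + 67 + 47) gives (3,1) = 73.
Column 3: 55 + 65 + 53 + ? = 232, so (3,3) = 59.
From main diagonal, 232 − (45 + 57 + 59) gives (4,4) = 71.
Using row 3: 73 + 59 + 49 + ? → (3,2) = 232 − 181 = 51.
Using row 4: 47 + 53 + 71 + ? → (4,2) = 232 − 171 = 61.
From column 2, 232 − (57 + 51 + 61) gives (1,2) = 63.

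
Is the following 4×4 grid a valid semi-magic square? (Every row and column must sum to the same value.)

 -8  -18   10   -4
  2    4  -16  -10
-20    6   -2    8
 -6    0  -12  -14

No — row 1 sums to -20 but column 1 sums to -32.

Row 1: -8 + (-18) + 10 + (-4) = -20.
Row 2: 2 + 4 + (-16) + (-10) = -20.
Row 3: -20 + 6 + (-2) + 8 = -8.
Row 4: -6 + 0 + (-12) + (-14) = -32.
Column 1: -8 + 2 + (-20) + (-6) = -32.
Column 2: -18 + 4 + 6 + 0 = -8.
Column 3: 10 + (-16) + (-2) + (-12) = -20.
Column 4: -4 + (-10) + 8 + (-14) = -20.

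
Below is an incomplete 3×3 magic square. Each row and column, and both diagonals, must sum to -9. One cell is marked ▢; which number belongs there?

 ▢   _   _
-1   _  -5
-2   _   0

-6

Row 2 must total -9; the given cells sum to -6, so (2,2) = -3.
The remaining cell in row 3 is (3,2) = -9 − (-2) = -7.
Column 1: -1 + (-2) + ? = -9, so (1,1) = -6.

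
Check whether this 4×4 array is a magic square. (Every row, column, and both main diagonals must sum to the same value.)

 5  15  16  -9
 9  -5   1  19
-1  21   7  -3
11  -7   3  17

Row 1: 5 + 15 + 16 + (-9) = 27.
Row 2: 9 + (-5) + 1 + 19 = 24.
Row 3: -1 + 21 + 7 + (-3) = 24.
Row 4: 11 + (-7) + 3 + 17 = 24.
Column 1: 5 + 9 + (-1) + 11 = 24.
Column 2: 15 + (-5) + 21 + (-7) = 24.
Column 3: 16 + 1 + 7 + 3 = 27.
Column 4: -9 + 19 + (-3) + 17 = 24.
Main diagonal: 5 + (-5) + 7 + 17 = 24.
Anti-diagonal: -9 + 1 + 21 + 11 = 24.

No — row 4 sums to 24 but row 1 sums to 27.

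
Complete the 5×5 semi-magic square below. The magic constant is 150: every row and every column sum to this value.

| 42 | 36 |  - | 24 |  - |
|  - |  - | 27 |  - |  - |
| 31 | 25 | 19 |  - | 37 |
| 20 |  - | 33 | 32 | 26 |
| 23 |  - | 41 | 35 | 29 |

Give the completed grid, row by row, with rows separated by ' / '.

42 36 30 24 18 / 34 28 27 21 40 / 31 25 19 38 37 / 20 39 33 32 26 / 23 22 41 35 29

Row 3 needs 150; the known cells sum to 112, so (3,4) = 38.
The remaining cell in row 4 is (4,2) = 150 − 111 = 39.
Row 5 needs 150; the known cells sum to 128, so (5,2) = 22.
Using column 1: 42 + 31 + 20 + 23 + ? → (2,1) = 150 − 116 = 34.
Column 2: 36 + 25 + 39 + 22 + ? = 150, so (2,2) = 28.
From column 3, 150 − (27 + 19 + 33 + 41) gives (1,3) = 30.
Column 4 must total 150; the given cells sum to 129, so (2,4) = 21.
Using row 1: 42 + 36 + 30 + 24 + ? → (1,5) = 150 − 132 = 18.
Row 2 needs 150; the known cells sum to 110, so (2,5) = 40.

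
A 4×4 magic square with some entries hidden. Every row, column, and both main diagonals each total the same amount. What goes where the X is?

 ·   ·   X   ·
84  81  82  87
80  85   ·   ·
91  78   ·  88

89

Row 2 is complete and sums to 334; that is the magic constant.
From row 4, 334 − (91 + 78 + 88) gives (4,3) = 77.
Column 1: 84 + 80 + 91 + ? = 334, so (1,1) = 79.
From column 2, 334 − (81 + 85 + 78) gives (1,2) = 90.
Main diagonal must total 334; the given cells sum to 248, so (3,3) = 86.
Using anti-diagonal: 82 + 85 + 91 + ? → (1,4) = 334 − 258 = 76.
Row 1: 79 + 90 + 76 + ? = 334, so (1,3) = 89.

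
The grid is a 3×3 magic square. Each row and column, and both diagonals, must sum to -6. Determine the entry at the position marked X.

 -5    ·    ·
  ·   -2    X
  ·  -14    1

The remaining cell in row 3 is (3,1) = -6 − (-13) = 7.
Using column 1: -5 + 7 + ? → (2,1) = -6 − 2 = -8.
From column 2, -6 − (-2 + (-14)) gives (1,2) = 10.
Using anti-diagonal: -2 + 7 + ? → (1,3) = -6 − 5 = -11.
Using row 2: -8 + (-2) + ? → (2,3) = -6 − (-10) = 4.

4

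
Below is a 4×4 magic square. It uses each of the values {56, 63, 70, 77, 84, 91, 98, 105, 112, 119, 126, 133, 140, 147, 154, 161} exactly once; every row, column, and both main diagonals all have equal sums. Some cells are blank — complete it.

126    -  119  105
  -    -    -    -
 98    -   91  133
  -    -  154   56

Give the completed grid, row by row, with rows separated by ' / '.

The 16 entries sum to 1736, so each line sums to 1736/4 = 434.
Row 1 must total 434; the given cells sum to 350, so (1,2) = 84.
From row 3, 434 − (98 + 91 + 133) gives (3,2) = 112.
The remaining cell in column 3 is (2,3) = 434 − 364 = 70.
Column 4 needs 434; the known cells sum to 294, so (2,4) = 140.
The remaining cell in main diagonal is (2,2) = 434 − 273 = 161.
Anti-diagonal must total 434; the given cells sum to 287, so (4,1) = 147.
Row 2: 161 + 70 + 140 + ? = 434, so (2,1) = 63.
From row 4, 434 − (147 + 154 + 56) gives (4,2) = 77.

126 84 119 105 / 63 161 70 140 / 98 112 91 133 / 147 77 154 56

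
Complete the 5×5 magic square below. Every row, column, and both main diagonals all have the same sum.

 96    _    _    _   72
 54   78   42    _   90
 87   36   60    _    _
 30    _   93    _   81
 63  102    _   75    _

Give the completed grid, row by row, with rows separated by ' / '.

Column 1 is already complete: 96 + 54 + 87 + 30 + 63 = 330, so that is the magic constant.
Row 2: 54 + 78 + 42 + 90 + ? = 330, so (2,4) = 66.
The remaining cell in anti-diagonal is (4,2) = 330 − 261 = 69.
From row 4, 330 − (30 + 69 + 93 + 81) gives (4,4) = 57.
Column 2 must total 330; the given cells sum to 285, so (1,2) = 45.
Main diagonal: 96 + 78 + 60 + 57 + ? = 330, so (5,5) = 39.
Row 5 must total 330; the given cells sum to 279, so (5,3) = 51.
Column 3: 42 + 60 + 93 + 51 + ? = 330, so (1,3) = 84.
Column 5 must total 330; the given cells sum to 282, so (3,5) = 48.
Using row 1: 96 + 45 + 84 + 72 + ? → (1,4) = 330 − 297 = 33.
Row 3 needs 330; the known cells sum to 231, so (3,4) = 99.

96 45 84 33 72 / 54 78 42 66 90 / 87 36 60 99 48 / 30 69 93 57 81 / 63 102 51 75 39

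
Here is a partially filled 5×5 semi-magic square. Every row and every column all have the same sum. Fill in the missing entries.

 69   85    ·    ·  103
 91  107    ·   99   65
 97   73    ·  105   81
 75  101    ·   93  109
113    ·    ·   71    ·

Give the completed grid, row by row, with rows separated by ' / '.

69 85 111 77 103 / 91 107 83 99 65 / 97 73 89 105 81 / 75 101 67 93 109 / 113 79 95 71 87

Column 1 is already complete: 69 + 91 + 97 + 75 + 113 = 445, so that is the magic constant.
Row 2 must total 445; the given cells sum to 362, so (2,3) = 83.
Using row 3: 97 + 73 + 105 + 81 + ? → (3,3) = 445 − 356 = 89.
Using row 4: 75 + 101 + 93 + 109 + ? → (4,3) = 445 − 378 = 67.
Using column 2: 85 + 107 + 73 + 101 + ? → (5,2) = 445 − 366 = 79.
Using column 4: 99 + 105 + 93 + 71 + ? → (1,4) = 445 − 368 = 77.
Column 5 needs 445; the known cells sum to 358, so (5,5) = 87.
The remaining cell in row 1 is (1,3) = 445 − 334 = 111.
From row 5, 445 − (113 + 79 + 71 + 87) gives (5,3) = 95.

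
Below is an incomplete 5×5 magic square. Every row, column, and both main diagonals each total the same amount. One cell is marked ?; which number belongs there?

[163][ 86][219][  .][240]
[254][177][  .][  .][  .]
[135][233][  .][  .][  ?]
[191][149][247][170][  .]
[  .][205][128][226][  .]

Column 2 is complete and sums to 850; that is the magic constant.
Row 1 needs 850; the known cells sum to 708, so (1,4) = 142.
Using row 4: 191 + 149 + 247 + 170 + ? → (4,5) = 850 − 757 = 93.
Column 1: 163 + 254 + 135 + 191 + ? = 850, so (5,1) = 107.
From row 5, 850 − (107 + 205 + 128 + 226) gives (5,5) = 184.
Main diagonal must total 850; the given cells sum to 694, so (3,3) = 156.
The remaining cell in anti-diagonal is (2,4) = 850 − 652 = 198.
From column 3, 850 − (219 + 156 + 247 + 128) gives (2,3) = 100.
From column 4, 850 − (142 + 198 + 170 + 226) gives (3,4) = 114.
The remaining cell in row 2 is (2,5) = 850 − 729 = 121.
From row 3, 850 − (135 + 233 + 156 + 114) gives (3,5) = 212.

212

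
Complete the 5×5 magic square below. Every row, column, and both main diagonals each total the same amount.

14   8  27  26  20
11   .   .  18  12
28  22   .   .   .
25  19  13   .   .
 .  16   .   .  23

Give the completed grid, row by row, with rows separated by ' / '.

14 8 27 26 20 / 11 30 24 18 12 / 28 22 21 15 9 / 25 19 13 7 31 / 17 16 10 29 23

Row 1 is already complete: 14 + 8 + 27 + 26 + 20 = 95, so that is the magic constant.
The remaining cell in column 1 is (5,1) = 95 − 78 = 17.
Column 2: 8 + 22 + 19 + 16 + ? = 95, so (2,2) = 30.
Anti-diagonal: 20 + 18 + 19 + 17 + ? = 95, so (3,3) = 21.
The remaining cell in row 2 is (2,3) = 95 − 71 = 24.
Column 3 must total 95; the given cells sum to 85, so (5,3) = 10.
Main diagonal needs 95; the known cells sum to 88, so (4,4) = 7.
Using row 4: 25 + 19 + 13 + 7 + ? → (4,5) = 95 − 64 = 31.
The remaining cell in row 5 is (5,4) = 95 − 66 = 29.
Using column 4: 26 + 18 + 7 + 29 + ? → (3,4) = 95 − 80 = 15.
Column 5 needs 95; the known cells sum to 86, so (3,5) = 9.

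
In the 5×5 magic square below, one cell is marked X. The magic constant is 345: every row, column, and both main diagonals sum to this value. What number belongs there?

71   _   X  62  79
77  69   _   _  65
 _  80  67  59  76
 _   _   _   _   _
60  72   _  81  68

75

Row 3 needs 345; the known cells sum to 282, so (3,1) = 63.
Row 5 needs 345; the known cells sum to 281, so (5,3) = 64.
Using column 1: 71 + 77 + 63 + 60 + ? → (4,1) = 345 − 271 = 74.
The remaining cell in column 5 is (4,5) = 345 − 288 = 57.
Main diagonal: 71 + 69 + 67 + 68 + ? = 345, so (4,4) = 70.
From column 4, 345 − (62 + 59 + 70 + 81) gives (2,4) = 73.
Using anti-diagonal: 79 + 73 + 67 + 60 + ? → (4,2) = 345 − 279 = 66.
Using row 2: 77 + 69 + 73 + 65 + ? → (2,3) = 345 − 284 = 61.
Using row 4: 74 + 66 + 70 + 57 + ? → (4,3) = 345 − 267 = 78.
From column 2, 345 − (69 + 80 + 66 + 72) gives (1,2) = 58.
From column 3, 345 − (61 + 67 + 78 + 64) gives (1,3) = 75.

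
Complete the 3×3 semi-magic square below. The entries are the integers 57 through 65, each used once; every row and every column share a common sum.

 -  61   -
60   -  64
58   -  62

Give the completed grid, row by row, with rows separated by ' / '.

65 61 57 / 60 59 64 / 58 63 62

The entries are 57 through 65, which sum to 549, so each line sums to 549/3 = 183.
Row 2 must total 183; the given cells sum to 124, so (2,2) = 59.
Using row 3: 58 + 62 + ? → (3,2) = 183 − 120 = 63.
The remaining cell in column 1 is (1,1) = 183 − 118 = 65.
Column 3 needs 183; the known cells sum to 126, so (1,3) = 57.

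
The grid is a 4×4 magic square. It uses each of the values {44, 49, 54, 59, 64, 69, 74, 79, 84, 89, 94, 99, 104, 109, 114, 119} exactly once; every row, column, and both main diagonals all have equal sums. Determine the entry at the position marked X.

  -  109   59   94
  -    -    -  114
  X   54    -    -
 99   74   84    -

119

The 16 entries sum to 1304, so each line sums to 1304/4 = 326.
Row 1 needs 326; the known cells sum to 262, so (1,1) = 64.
Row 4 needs 326; the known cells sum to 257, so (4,4) = 69.
Using column 2: 109 + 54 + 74 + ? → (2,2) = 326 − 237 = 89.
Column 4 must total 326; the given cells sum to 277, so (3,4) = 49.
Using main diagonal: 64 + 89 + 69 + ? → (3,3) = 326 − 222 = 104.
Anti-diagonal: 94 + 54 + 99 + ? = 326, so (2,3) = 79.
From row 2, 326 − (89 + 79 + 114) gives (2,1) = 44.
From row 3, 326 − (54 + 104 + 49) gives (3,1) = 119.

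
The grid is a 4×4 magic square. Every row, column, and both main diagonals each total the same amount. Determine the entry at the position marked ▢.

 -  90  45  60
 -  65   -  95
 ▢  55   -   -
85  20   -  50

Column 2 is complete and sums to 230; that is the magic constant.
From row 1, 230 − (90 + 45 + 60) gives (1,1) = 35.
Using row 4: 85 + 20 + 50 + ? → (4,3) = 230 − 155 = 75.
The remaining cell in column 4 is (3,4) = 230 − 205 = 25.
Using main diagonal: 35 + 65 + 50 + ? → (3,3) = 230 − 150 = 80.
Anti-diagonal must total 230; the given cells sum to 200, so (2,3) = 30.
Row 2 needs 230; the known cells sum to 190, so (2,1) = 40.
Row 3: 55 + 80 + 25 + ? = 230, so (3,1) = 70.

70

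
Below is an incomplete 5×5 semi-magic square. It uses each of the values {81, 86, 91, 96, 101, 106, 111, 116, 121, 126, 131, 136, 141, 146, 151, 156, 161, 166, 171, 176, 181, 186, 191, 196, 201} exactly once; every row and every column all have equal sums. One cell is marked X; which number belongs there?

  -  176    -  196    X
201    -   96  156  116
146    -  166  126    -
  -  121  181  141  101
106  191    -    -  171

131

The 25 entries sum to 3525, so each line sums to 3525/5 = 705.
Row 2 must total 705; the given cells sum to 569, so (2,2) = 136.
Row 4 needs 705; the known cells sum to 544, so (4,1) = 161.
Using column 1: 201 + 146 + 161 + 106 + ? → (1,1) = 705 − 614 = 91.
The remaining cell in column 2 is (3,2) = 705 − 624 = 81.
From column 4, 705 − (196 + 156 + 126 + 141) gives (5,4) = 86.
From row 3, 705 − (146 + 81 + 166 + 126) gives (3,5) = 186.
The remaining cell in row 5 is (5,3) = 705 − 554 = 151.
Column 3 needs 705; the known cells sum to 594, so (1,3) = 111.
Using column 5: 116 + 186 + 101 + 171 + ? → (1,5) = 705 − 574 = 131.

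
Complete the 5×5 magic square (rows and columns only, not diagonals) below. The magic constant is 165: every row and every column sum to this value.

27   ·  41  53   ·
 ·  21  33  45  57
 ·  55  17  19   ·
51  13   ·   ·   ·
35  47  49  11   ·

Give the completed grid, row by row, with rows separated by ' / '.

From row 2, 165 − (21 + 33 + 45 + 57) gives (2,1) = 9.
Using row 5: 35 + 47 + 49 + 11 + ? → (5,5) = 165 − 142 = 23.
Column 1 needs 165; the known cells sum to 122, so (3,1) = 43.
Using column 2: 21 + 55 + 13 + 47 + ? → (1,2) = 165 − 136 = 29.
Column 3 needs 165; the known cells sum to 140, so (4,3) = 25.
Column 4 must total 165; the given cells sum to 128, so (4,4) = 37.
Using row 1: 27 + 29 + 41 + 53 + ? → (1,5) = 165 − 150 = 15.
From row 3, 165 − (43 + 55 + 17 + 19) gives (3,5) = 31.
Row 4 needs 165; the known cells sum to 126, so (4,5) = 39.

27 29 41 53 15 / 9 21 33 45 57 / 43 55 17 19 31 / 51 13 25 37 39 / 35 47 49 11 23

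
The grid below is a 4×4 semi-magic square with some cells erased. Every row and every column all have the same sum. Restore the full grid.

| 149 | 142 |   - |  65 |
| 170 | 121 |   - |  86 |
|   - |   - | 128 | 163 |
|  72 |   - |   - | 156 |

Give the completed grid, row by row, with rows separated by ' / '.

Column 4 is already complete: 65 + 86 + 163 + 156 = 470, so that is the magic constant.
Row 1 needs 470; the known cells sum to 356, so (1,3) = 114.
From row 2, 470 − (170 + 121 + 86) gives (2,3) = 93.
From column 1, 470 − (149 + 170 + 72) gives (3,1) = 79.
Using column 3: 114 + 93 + 128 + ? → (4,3) = 470 − 335 = 135.
Row 3 must total 470; the given cells sum to 370, so (3,2) = 100.
Using row 4: 72 + 135 + 156 + ? → (4,2) = 470 − 363 = 107.

149 142 114 65 / 170 121 93 86 / 79 100 128 163 / 72 107 135 156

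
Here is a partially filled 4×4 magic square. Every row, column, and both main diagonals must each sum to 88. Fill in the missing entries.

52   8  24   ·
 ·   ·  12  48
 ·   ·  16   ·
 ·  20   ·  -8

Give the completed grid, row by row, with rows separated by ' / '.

52 8 24 4 / 0 28 12 48 / -4 32 16 44 / 40 20 36 -8

The remaining cell in row 1 is (1,4) = 88 − 84 = 4.
Column 3 must total 88; the given cells sum to 52, so (4,3) = 36.
Column 4: 4 + 48 + (-8) + ? = 88, so (3,4) = 44.
The remaining cell in main diagonal is (2,2) = 88 − 60 = 28.
Row 2 must total 88; the given cells sum to 88, so (2,1) = 0.
Row 4 needs 88; the known cells sum to 48, so (4,1) = 40.
From column 1, 88 − (52 + 0 + 40) gives (3,1) = -4.
From column 2, 88 − (8 + 28 + 20) gives (3,2) = 32.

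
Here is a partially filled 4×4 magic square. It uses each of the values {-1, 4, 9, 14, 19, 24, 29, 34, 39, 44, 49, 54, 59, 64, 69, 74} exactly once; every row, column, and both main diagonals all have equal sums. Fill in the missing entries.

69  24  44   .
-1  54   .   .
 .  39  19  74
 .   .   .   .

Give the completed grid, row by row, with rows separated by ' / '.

69 24 44 9 / -1 54 34 59 / 14 39 19 74 / 64 29 49 4

The 16 entries sum to 584, so each line sums to 584/4 = 146.
The remaining cell in row 1 is (1,4) = 146 − 137 = 9.
Row 3 needs 146; the known cells sum to 132, so (3,1) = 14.
Column 1 must total 146; the given cells sum to 82, so (4,1) = 64.
Column 2 must total 146; the given cells sum to 117, so (4,2) = 29.
The remaining cell in main diagonal is (4,4) = 146 − 142 = 4.
Anti-diagonal must total 146; the given cells sum to 112, so (2,3) = 34.
From row 2, 146 − (-1 + 54 + 34) gives (2,4) = 59.
Using row 4: 64 + 29 + 4 + ? → (4,3) = 146 − 97 = 49.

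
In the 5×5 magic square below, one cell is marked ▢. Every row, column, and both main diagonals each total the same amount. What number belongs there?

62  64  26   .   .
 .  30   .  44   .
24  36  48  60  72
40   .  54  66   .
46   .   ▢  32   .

70

Row 3 is complete and sums to 240; that is the magic constant.
Column 1 must total 240; the given cells sum to 172, so (2,1) = 68.
Column 4 must total 240; the given cells sum to 202, so (1,4) = 38.
The remaining cell in main diagonal is (5,5) = 240 − 206 = 34.
Row 1 must total 240; the given cells sum to 190, so (1,5) = 50.
The remaining cell in anti-diagonal is (4,2) = 240 − 188 = 52.
Using row 4: 40 + 52 + 54 + 66 + ? → (4,5) = 240 − 212 = 28.
From column 2, 240 − (64 + 30 + 36 + 52) gives (5,2) = 58.
From column 5, 240 − (50 + 72 + 28 + 34) gives (2,5) = 56.
The remaining cell in row 2 is (2,3) = 240 − 198 = 42.
Row 5 needs 240; the known cells sum to 170, so (5,3) = 70.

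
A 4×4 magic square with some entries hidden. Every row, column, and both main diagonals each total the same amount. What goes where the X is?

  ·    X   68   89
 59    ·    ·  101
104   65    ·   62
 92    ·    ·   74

98

Column 4 is complete and sums to 326; that is the magic constant.
The remaining cell in row 3 is (3,3) = 326 − 231 = 95.
Column 1: 59 + 104 + 92 + ? = 326, so (1,1) = 71.
Main diagonal must total 326; the given cells sum to 240, so (2,2) = 86.
Anti-diagonal: 89 + 65 + 92 + ? = 326, so (2,3) = 80.
Row 1 needs 326; the known cells sum to 228, so (1,2) = 98.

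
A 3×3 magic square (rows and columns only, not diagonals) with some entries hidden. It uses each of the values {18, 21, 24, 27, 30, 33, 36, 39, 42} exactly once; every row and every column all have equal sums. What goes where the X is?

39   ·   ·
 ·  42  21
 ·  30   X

The 9 entries sum to 270, so each line sums to 270/3 = 90.
Row 2 needs 90; the known cells sum to 63, so (2,1) = 27.
From column 1, 90 − (39 + 27) gives (3,1) = 24.
Column 2: 42 + 30 + ? = 90, so (1,2) = 18.
Using row 1: 39 + 18 + ? → (1,3) = 90 − 57 = 33.
From row 3, 90 − (24 + 30) gives (3,3) = 36.

36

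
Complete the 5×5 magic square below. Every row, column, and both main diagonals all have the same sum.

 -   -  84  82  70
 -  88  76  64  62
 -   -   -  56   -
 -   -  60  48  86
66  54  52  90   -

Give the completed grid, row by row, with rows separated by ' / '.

Column 4 is already complete: 82 + 64 + 56 + 48 + 90 = 340, so that is the magic constant.
Using row 2: 88 + 76 + 64 + 62 + ? → (2,1) = 340 − 290 = 50.
The remaining cell in row 5 is (5,5) = 340 − 262 = 78.
Column 3 needs 340; the known cells sum to 272, so (3,3) = 68.
Column 5: 70 + 62 + 86 + 78 + ? = 340, so (3,5) = 44.
Using main diagonal: 88 + 68 + 48 + 78 + ? → (1,1) = 340 − 282 = 58.
Anti-diagonal must total 340; the given cells sum to 268, so (4,2) = 72.
From row 1, 340 − (58 + 84 + 82 + 70) gives (1,2) = 46.
Row 4 must total 340; the given cells sum to 266, so (4,1) = 74.
Column 1 needs 340; the known cells sum to 248, so (3,1) = 92.
The remaining cell in column 2 is (3,2) = 340 − 260 = 80.

58 46 84 82 70 / 50 88 76 64 62 / 92 80 68 56 44 / 74 72 60 48 86 / 66 54 52 90 78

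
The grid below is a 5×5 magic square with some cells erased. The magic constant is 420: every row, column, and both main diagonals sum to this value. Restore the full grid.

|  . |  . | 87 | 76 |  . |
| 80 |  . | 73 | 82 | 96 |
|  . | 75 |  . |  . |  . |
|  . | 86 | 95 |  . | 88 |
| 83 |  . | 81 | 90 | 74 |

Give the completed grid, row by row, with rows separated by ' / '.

Row 2 needs 420; the known cells sum to 331, so (2,2) = 89.
Row 5 must total 420; the given cells sum to 328, so (5,2) = 92.
Column 2: 89 + 75 + 86 + 92 + ? = 420, so (1,2) = 78.
Using column 3: 87 + 73 + 95 + 81 + ? → (3,3) = 420 − 336 = 84.
Anti-diagonal: 82 + 84 + 86 + 83 + ? = 420, so (1,5) = 85.
Using row 1: 78 + 87 + 76 + 85 + ? → (1,1) = 420 − 326 = 94.
The remaining cell in column 5 is (3,5) = 420 − 343 = 77.
Main diagonal must total 420; the given cells sum to 341, so (4,4) = 79.
From row 4, 420 − (86 + 95 + 79 + 88) gives (4,1) = 72.
Using column 1: 94 + 80 + 72 + 83 + ? → (3,1) = 420 − 329 = 91.
The remaining cell in column 4 is (3,4) = 420 − 327 = 93.

94 78 87 76 85 / 80 89 73 82 96 / 91 75 84 93 77 / 72 86 95 79 88 / 83 92 81 90 74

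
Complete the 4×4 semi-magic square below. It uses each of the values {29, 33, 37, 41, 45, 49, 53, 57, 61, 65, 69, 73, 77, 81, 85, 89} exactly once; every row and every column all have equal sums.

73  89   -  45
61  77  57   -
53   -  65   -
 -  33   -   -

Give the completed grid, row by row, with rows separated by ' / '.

73 89 29 45 / 61 77 57 41 / 53 37 65 81 / 49 33 85 69

The 16 entries sum to 944, so each line sums to 944/4 = 236.
Row 1 needs 236; the known cells sum to 207, so (1,3) = 29.
From row 2, 236 − (61 + 77 + 57) gives (2,4) = 41.
Using column 1: 73 + 61 + 53 + ? → (4,1) = 236 − 187 = 49.
Column 2: 89 + 77 + 33 + ? = 236, so (3,2) = 37.
Column 3: 29 + 57 + 65 + ? = 236, so (4,3) = 85.
Row 3 needs 236; the known cells sum to 155, so (3,4) = 81.
The remaining cell in row 4 is (4,4) = 236 − 167 = 69.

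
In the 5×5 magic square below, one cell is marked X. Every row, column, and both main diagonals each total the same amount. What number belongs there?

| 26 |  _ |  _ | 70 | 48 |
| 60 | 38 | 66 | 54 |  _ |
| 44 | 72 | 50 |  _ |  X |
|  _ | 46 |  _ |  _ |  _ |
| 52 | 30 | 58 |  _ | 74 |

Anti-diagonal is complete and sums to 250; that is the magic constant.
Row 2 needs 250; the known cells sum to 218, so (2,5) = 32.
Row 5: 52 + 30 + 58 + 74 + ? = 250, so (5,4) = 36.
From column 1, 250 − (26 + 60 + 44 + 52) gives (4,1) = 68.
From column 2, 250 − (38 + 72 + 46 + 30) gives (1,2) = 64.
From main diagonal, 250 − (26 + 38 + 50 + 74) gives (4,4) = 62.
The remaining cell in row 1 is (1,3) = 250 − 208 = 42.
Using column 3: 42 + 66 + 50 + 58 + ? → (4,3) = 250 − 216 = 34.
Column 4: 70 + 54 + 62 + 36 + ? = 250, so (3,4) = 28.
From row 3, 250 − (44 + 72 + 50 + 28) gives (3,5) = 56.

56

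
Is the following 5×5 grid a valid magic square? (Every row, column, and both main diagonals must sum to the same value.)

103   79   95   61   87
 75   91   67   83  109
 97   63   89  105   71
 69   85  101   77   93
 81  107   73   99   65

Yes

Row 1: 103 + 79 + 95 + 61 + 87 = 425.
Row 2: 75 + 91 + 67 + 83 + 109 = 425.
Row 3: 97 + 63 + 89 + 105 + 71 = 425.
Row 4: 69 + 85 + 101 + 77 + 93 = 425.
Row 5: 81 + 107 + 73 + 99 + 65 = 425.
Column 1: 103 + 75 + 97 + 69 + 81 = 425.
Column 2: 79 + 91 + 63 + 85 + 107 = 425.
Column 3: 95 + 67 + 89 + 101 + 73 = 425.
Column 4: 61 + 83 + 105 + 77 + 99 = 425.
Column 5: 87 + 109 + 71 + 93 + 65 = 425.
Main diagonal: 103 + 91 + 89 + 77 + 65 = 425.
Anti-diagonal: 87 + 83 + 89 + 85 + 81 = 425.
All lines sum to 425.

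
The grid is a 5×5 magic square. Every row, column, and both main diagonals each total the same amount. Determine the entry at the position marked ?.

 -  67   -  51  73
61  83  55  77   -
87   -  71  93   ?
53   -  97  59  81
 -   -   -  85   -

65

Column 4 is complete and sums to 365; that is the magic constant.
Row 2 needs 365; the known cells sum to 276, so (2,5) = 89.
From row 4, 365 − (53 + 97 + 59 + 81) gives (4,2) = 75.
The remaining cell in anti-diagonal is (5,1) = 365 − 296 = 69.
Column 1: 61 + 87 + 53 + 69 + ? = 365, so (1,1) = 95.
Main diagonal must total 365; the given cells sum to 308, so (5,5) = 57.
Row 1 needs 365; the known cells sum to 286, so (1,3) = 79.
Column 3: 79 + 55 + 71 + 97 + ? = 365, so (5,3) = 63.
Using column 5: 73 + 89 + 81 + 57 + ? → (3,5) = 365 − 300 = 65.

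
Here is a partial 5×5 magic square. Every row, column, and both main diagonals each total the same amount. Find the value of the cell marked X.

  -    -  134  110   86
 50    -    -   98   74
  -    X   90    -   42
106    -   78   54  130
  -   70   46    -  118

Column 5 is complete and sums to 450; that is the magic constant.
The remaining cell in row 4 is (4,2) = 450 − 368 = 82.
The remaining cell in column 3 is (2,3) = 450 − 348 = 102.
Anti-diagonal needs 450; the known cells sum to 356, so (5,1) = 94.
Row 2 needs 450; the known cells sum to 324, so (2,2) = 126.
From row 5, 450 − (94 + 70 + 46 + 118) gives (5,4) = 122.
Column 4 needs 450; the known cells sum to 384, so (3,4) = 66.
Main diagonal needs 450; the known cells sum to 388, so (1,1) = 62.
From row 1, 450 − (62 + 134 + 110 + 86) gives (1,2) = 58.
Column 1 must total 450; the given cells sum to 312, so (3,1) = 138.
From column 2, 450 − (58 + 126 + 82 + 70) gives (3,2) = 114.

114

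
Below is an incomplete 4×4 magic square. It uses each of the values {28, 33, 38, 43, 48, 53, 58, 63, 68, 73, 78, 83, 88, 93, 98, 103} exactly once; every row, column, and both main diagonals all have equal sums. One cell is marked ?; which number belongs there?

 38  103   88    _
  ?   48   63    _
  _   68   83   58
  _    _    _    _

73

The 16 entries sum to 1048, so each line sums to 1048/4 = 262.
From row 1, 262 − (38 + 103 + 88) gives (1,4) = 33.
Row 3 needs 262; the known cells sum to 209, so (3,1) = 53.
Using column 2: 103 + 48 + 68 + ? → (4,2) = 262 − 219 = 43.
Column 3 must total 262; the given cells sum to 234, so (4,3) = 28.
Main diagonal needs 262; the known cells sum to 169, so (4,4) = 93.
Anti-diagonal must total 262; the given cells sum to 164, so (4,1) = 98.
Column 1: 38 + 53 + 98 + ? = 262, so (2,1) = 73.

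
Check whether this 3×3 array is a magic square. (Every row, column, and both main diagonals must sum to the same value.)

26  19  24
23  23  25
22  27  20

Row 1: 26 + 19 + 24 = 69.
Row 2: 23 + 23 + 25 = 71.
Row 3: 22 + 27 + 20 = 69.
Column 1: 26 + 23 + 22 = 71.
Column 2: 19 + 23 + 27 = 69.
Column 3: 24 + 25 + 20 = 69.
Main diagonal: 26 + 23 + 20 = 69.
Anti-diagonal: 24 + 23 + 22 = 69.

No — row 3 sums to 69 but column 1 sums to 71.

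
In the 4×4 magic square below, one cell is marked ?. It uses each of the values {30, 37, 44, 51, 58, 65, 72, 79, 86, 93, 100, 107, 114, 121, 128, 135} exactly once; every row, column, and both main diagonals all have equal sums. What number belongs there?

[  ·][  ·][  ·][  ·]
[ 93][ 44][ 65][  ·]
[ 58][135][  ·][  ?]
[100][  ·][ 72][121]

The 16 entries sum to 1320, so each line sums to 1320/4 = 330.
The remaining cell in row 2 is (2,4) = 330 − 202 = 128.
Row 4: 100 + 72 + 121 + ? = 330, so (4,2) = 37.
The remaining cell in column 1 is (1,1) = 330 − 251 = 79.
Using column 2: 44 + 135 + 37 + ? → (1,2) = 330 − 216 = 114.
Using main diagonal: 79 + 44 + 121 + ? → (3,3) = 330 − 244 = 86.
Anti-diagonal must total 330; the given cells sum to 300, so (1,4) = 30.
The remaining cell in row 1 is (1,3) = 330 − 223 = 107.
Row 3 needs 330; the known cells sum to 279, so (3,4) = 51.

51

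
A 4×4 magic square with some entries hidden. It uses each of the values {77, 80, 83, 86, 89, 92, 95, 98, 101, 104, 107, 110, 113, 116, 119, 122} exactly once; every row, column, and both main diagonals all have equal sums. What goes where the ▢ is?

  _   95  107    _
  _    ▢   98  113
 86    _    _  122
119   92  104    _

110

The 16 entries sum to 1592, so each line sums to 1592/4 = 398.
Row 4 must total 398; the given cells sum to 315, so (4,4) = 83.
Column 3 must total 398; the given cells sum to 309, so (3,3) = 89.
Column 4: 113 + 122 + 83 + ? = 398, so (1,4) = 80.
Anti-diagonal: 80 + 98 + 119 + ? = 398, so (3,2) = 101.
The remaining cell in row 1 is (1,1) = 398 − 282 = 116.
Column 1 must total 398; the given cells sum to 321, so (2,1) = 77.
Column 2 must total 398; the given cells sum to 288, so (2,2) = 110.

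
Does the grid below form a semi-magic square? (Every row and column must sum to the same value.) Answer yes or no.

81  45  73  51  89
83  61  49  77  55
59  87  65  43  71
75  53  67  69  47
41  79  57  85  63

Row 1: 81 + 45 + 73 + 51 + 89 = 339.
Row 2: 83 + 61 + 49 + 77 + 55 = 325.
Row 3: 59 + 87 + 65 + 43 + 71 = 325.
Row 4: 75 + 53 + 67 + 69 + 47 = 311.
Row 5: 41 + 79 + 57 + 85 + 63 = 325.
Column 1: 81 + 83 + 59 + 75 + 41 = 339.
Column 2: 45 + 61 + 87 + 53 + 79 = 325.
Column 3: 73 + 49 + 65 + 67 + 57 = 311.
Column 4: 51 + 77 + 43 + 69 + 85 = 325.
Column 5: 89 + 55 + 71 + 47 + 63 = 325.

No — row 1 sums to 339 but column 4 sums to 325.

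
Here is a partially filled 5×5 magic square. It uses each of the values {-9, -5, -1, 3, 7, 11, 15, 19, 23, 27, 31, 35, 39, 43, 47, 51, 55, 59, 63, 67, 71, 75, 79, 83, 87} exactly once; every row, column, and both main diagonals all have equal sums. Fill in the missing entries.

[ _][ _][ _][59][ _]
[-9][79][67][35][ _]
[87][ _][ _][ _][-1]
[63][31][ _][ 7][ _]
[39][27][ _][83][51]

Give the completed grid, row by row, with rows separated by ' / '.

The 25 entries sum to 975, so each line sums to 975/5 = 195.
Row 2 needs 195; the known cells sum to 172, so (2,5) = 23.
The remaining cell in row 5 is (5,3) = 195 − 200 = -5.
From column 1, 195 − (-9 + 87 + 63 + 39) gives (1,1) = 15.
Column 4: 59 + 35 + 7 + 83 + ? = 195, so (3,4) = 11.
Using main diagonal: 15 + 79 + 7 + 51 + ? → (3,3) = 195 − 152 = 43.
Anti-diagonal: 35 + 43 + 31 + 39 + ? = 195, so (1,5) = 47.
The remaining cell in row 3 is (3,2) = 195 − 140 = 55.
Column 2 needs 195; the known cells sum to 192, so (1,2) = 3.
Column 5: 47 + 23 + (-1) + 51 + ? = 195, so (4,5) = 75.
The remaining cell in row 1 is (1,3) = 195 − 124 = 71.
Row 4 needs 195; the known cells sum to 176, so (4,3) = 19.

15 3 71 59 47 / -9 79 67 35 23 / 87 55 43 11 -1 / 63 31 19 7 75 / 39 27 -5 83 51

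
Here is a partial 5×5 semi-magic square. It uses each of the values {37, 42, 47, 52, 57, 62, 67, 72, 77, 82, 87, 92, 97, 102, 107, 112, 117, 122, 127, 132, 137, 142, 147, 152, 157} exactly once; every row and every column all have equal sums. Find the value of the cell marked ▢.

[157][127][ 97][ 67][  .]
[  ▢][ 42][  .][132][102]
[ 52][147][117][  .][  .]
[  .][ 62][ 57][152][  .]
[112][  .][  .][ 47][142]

The 25 entries sum to 2425, so each line sums to 2425/5 = 485.
Row 1 needs 485; the known cells sum to 448, so (1,5) = 37.
From column 2, 485 − (127 + 42 + 147 + 62) gives (5,2) = 107.
Column 4 needs 485; the known cells sum to 398, so (3,4) = 87.
Using row 3: 52 + 147 + 117 + 87 + ? → (3,5) = 485 − 403 = 82.
From row 5, 485 − (112 + 107 + 47 + 142) gives (5,3) = 77.
Column 3 must total 485; the given cells sum to 348, so (2,3) = 137.
From column 5, 485 − (37 + 102 + 82 + 142) gives (4,5) = 122.
Row 2: 42 + 137 + 132 + 102 + ? = 485, so (2,1) = 72.

72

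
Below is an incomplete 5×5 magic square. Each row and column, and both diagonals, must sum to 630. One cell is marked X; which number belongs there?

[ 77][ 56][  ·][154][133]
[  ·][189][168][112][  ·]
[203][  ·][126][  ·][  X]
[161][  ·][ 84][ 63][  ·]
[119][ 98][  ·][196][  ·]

From row 1, 630 − (77 + 56 + 154 + 133) gives (1,3) = 210.
From column 1, 630 − (77 + 203 + 161 + 119) gives (2,1) = 70.
Using column 3: 210 + 168 + 126 + 84 + ? → (5,3) = 630 − 588 = 42.
Column 4: 154 + 112 + 63 + 196 + ? = 630, so (3,4) = 105.
Using main diagonal: 77 + 189 + 126 + 63 + ? → (5,5) = 630 − 455 = 175.
Using anti-diagonal: 133 + 112 + 126 + 119 + ? → (4,2) = 630 − 490 = 140.
Row 2 must total 630; the given cells sum to 539, so (2,5) = 91.
Row 4 needs 630; the known cells sum to 448, so (4,5) = 182.
Using column 2: 56 + 189 + 140 + 98 + ? → (3,2) = 630 − 483 = 147.
Column 5: 133 + 91 + 182 + 175 + ? = 630, so (3,5) = 49.

49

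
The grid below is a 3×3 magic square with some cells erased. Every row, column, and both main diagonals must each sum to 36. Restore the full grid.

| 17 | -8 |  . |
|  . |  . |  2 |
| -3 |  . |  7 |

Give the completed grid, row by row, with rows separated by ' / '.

17 -8 27 / 22 12 2 / -3 32 7

Row 1 must total 36; the given cells sum to 9, so (1,3) = 27.
Using row 3: -3 + 7 + ? → (3,2) = 36 − 4 = 32.
Column 1 must total 36; the given cells sum to 14, so (2,1) = 22.
Column 2 needs 36; the known cells sum to 24, so (2,2) = 12.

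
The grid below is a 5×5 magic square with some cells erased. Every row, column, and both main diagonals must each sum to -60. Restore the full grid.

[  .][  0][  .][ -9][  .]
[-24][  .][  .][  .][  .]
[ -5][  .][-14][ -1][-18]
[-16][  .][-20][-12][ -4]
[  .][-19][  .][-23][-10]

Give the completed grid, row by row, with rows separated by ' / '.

Row 3: -5 + (-14) + (-1) + (-18) + ? = -60, so (3,2) = -22.
Row 4: -16 + (-20) + (-12) + (-4) + ? = -60, so (4,2) = -8.
Column 2: 0 + (-22) + (-8) + (-19) + ? = -60, so (2,2) = -11.
Column 4 needs -60; the known cells sum to -45, so (2,4) = -15.
The remaining cell in main diagonal is (1,1) = -60 − (-47) = -13.
The remaining cell in column 1 is (5,1) = -60 − (-58) = -2.
Using anti-diagonal: -15 + (-14) + (-8) + (-2) + ? → (1,5) = -60 − (-39) = -21.
The remaining cell in row 1 is (1,3) = -60 − (-43) = -17.
Row 5 must total -60; the given cells sum to -54, so (5,3) = -6.
Column 3 must total -60; the given cells sum to -57, so (2,3) = -3.
Column 5 needs -60; the known cells sum to -53, so (2,5) = -7.

-13 0 -17 -9 -21 / -24 -11 -3 -15 -7 / -5 -22 -14 -1 -18 / -16 -8 -20 -12 -4 / -2 -19 -6 -23 -10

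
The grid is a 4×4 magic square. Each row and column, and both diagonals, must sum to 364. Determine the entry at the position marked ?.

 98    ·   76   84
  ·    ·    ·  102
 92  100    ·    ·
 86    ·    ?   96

104

Using row 1: 98 + 76 + 84 + ? → (1,2) = 364 − 258 = 106.
From column 1, 364 − (98 + 92 + 86) gives (2,1) = 88.
Column 4 must total 364; the given cells sum to 282, so (3,4) = 82.
Anti-diagonal: 84 + 100 + 86 + ? = 364, so (2,3) = 94.
Row 2 must total 364; the given cells sum to 284, so (2,2) = 80.
Row 3 needs 364; the known cells sum to 274, so (3,3) = 90.
The remaining cell in column 2 is (4,2) = 364 − 286 = 78.
Using column 3: 76 + 94 + 90 + ? → (4,3) = 364 − 260 = 104.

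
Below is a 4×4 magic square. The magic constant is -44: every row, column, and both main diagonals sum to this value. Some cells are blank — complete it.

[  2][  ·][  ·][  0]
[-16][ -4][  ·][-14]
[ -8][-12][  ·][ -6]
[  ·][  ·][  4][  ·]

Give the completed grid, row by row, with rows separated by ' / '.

Row 2 must total -44; the given cells sum to -34, so (2,3) = -10.
Using row 3: -8 + (-12) + (-6) + ? → (3,3) = -44 − (-26) = -18.
The remaining cell in column 1 is (4,1) = -44 − (-22) = -22.
Using column 3: -10 + (-18) + 4 + ? → (1,3) = -44 − (-24) = -20.
Column 4: 0 + (-14) + (-6) + ? = -44, so (4,4) = -24.
The remaining cell in row 1 is (1,2) = -44 − (-18) = -26.
The remaining cell in row 4 is (4,2) = -44 − (-42) = -2.

2 -26 -20 0 / -16 -4 -10 -14 / -8 -12 -18 -6 / -22 -2 4 -24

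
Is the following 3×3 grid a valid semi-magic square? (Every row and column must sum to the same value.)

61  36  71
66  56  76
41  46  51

No — column 3 sums to 198 but column 2 sums to 138.

Row 1: 61 + 36 + 71 = 168.
Row 2: 66 + 56 + 76 = 198.
Row 3: 41 + 46 + 51 = 138.
Column 1: 61 + 66 + 41 = 168.
Column 2: 36 + 56 + 46 = 138.
Column 3: 71 + 76 + 51 = 198.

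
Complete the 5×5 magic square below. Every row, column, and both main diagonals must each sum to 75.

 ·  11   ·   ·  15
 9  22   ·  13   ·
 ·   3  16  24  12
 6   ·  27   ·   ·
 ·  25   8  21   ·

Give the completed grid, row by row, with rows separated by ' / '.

23 11 19 7 15 / 9 22 5 13 26 / 20 3 16 24 12 / 6 14 27 10 18 / 17 25 8 21 4

The remaining cell in row 3 is (3,1) = 75 − 55 = 20.
The remaining cell in column 2 is (4,2) = 75 − 61 = 14.
Anti-diagonal needs 75; the known cells sum to 58, so (5,1) = 17.
Row 5: 17 + 25 + 8 + 21 + ? = 75, so (5,5) = 4.
Column 1 must total 75; the given cells sum to 52, so (1,1) = 23.
The remaining cell in main diagonal is (4,4) = 75 − 65 = 10.
Row 4 must total 75; the given cells sum to 57, so (4,5) = 18.
Column 4 must total 75; the given cells sum to 68, so (1,4) = 7.
Using column 5: 15 + 12 + 18 + 4 + ? → (2,5) = 75 − 49 = 26.
Using row 1: 23 + 11 + 7 + 15 + ? → (1,3) = 75 − 56 = 19.
From row 2, 75 − (9 + 22 + 13 + 26) gives (2,3) = 5.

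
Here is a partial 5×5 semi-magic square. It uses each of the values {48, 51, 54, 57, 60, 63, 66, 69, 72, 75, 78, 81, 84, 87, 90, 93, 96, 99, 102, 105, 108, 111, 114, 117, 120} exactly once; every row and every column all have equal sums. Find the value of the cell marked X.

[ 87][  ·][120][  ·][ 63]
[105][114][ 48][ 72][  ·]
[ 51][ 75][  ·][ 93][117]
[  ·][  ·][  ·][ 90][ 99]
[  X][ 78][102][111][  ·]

69

The 25 entries sum to 2100, so each line sums to 2100/5 = 420.
Row 2 needs 420; the known cells sum to 339, so (2,5) = 81.
The remaining cell in row 3 is (3,3) = 420 − 336 = 84.
Using column 3: 120 + 48 + 84 + 102 + ? → (4,3) = 420 − 354 = 66.
Using column 4: 72 + 93 + 90 + 111 + ? → (1,4) = 420 − 366 = 54.
Column 5: 63 + 81 + 117 + 99 + ? = 420, so (5,5) = 60.
Row 1 must total 420; the given cells sum to 324, so (1,2) = 96.
Row 5: 78 + 102 + 111 + 60 + ? = 420, so (5,1) = 69.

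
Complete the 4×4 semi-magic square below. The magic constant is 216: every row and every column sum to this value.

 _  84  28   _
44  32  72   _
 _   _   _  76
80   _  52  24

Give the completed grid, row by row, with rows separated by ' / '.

56 84 28 48 / 44 32 72 68 / 36 40 64 76 / 80 60 52 24

The remaining cell in row 2 is (2,4) = 216 − 148 = 68.
Using row 4: 80 + 52 + 24 + ? → (4,2) = 216 − 156 = 60.
Column 2 needs 216; the known cells sum to 176, so (3,2) = 40.
Column 3 must total 216; the given cells sum to 152, so (3,3) = 64.
Column 4 needs 216; the known cells sum to 168, so (1,4) = 48.
Row 1 must total 216; the given cells sum to 160, so (1,1) = 56.
The remaining cell in row 3 is (3,1) = 216 − 180 = 36.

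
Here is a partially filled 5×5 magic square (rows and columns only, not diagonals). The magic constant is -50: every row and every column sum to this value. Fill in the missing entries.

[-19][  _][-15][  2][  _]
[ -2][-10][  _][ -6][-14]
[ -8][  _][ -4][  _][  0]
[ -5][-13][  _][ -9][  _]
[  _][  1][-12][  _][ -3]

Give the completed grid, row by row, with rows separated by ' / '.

The remaining cell in row 2 is (2,3) = -50 − (-32) = -18.
The remaining cell in column 1 is (5,1) = -50 − (-34) = -16.
Using column 3: -15 + (-18) + (-4) + (-12) + ? → (4,3) = -50 − (-49) = -1.
The remaining cell in row 4 is (4,5) = -50 − (-28) = -22.
From row 5, -50 − (-16 + 1 + (-12) + (-3)) gives (5,4) = -20.
The remaining cell in column 4 is (3,4) = -50 − (-33) = -17.
Using column 5: -14 + 0 + (-22) + (-3) + ? → (1,5) = -50 − (-39) = -11.
Row 1 needs -50; the known cells sum to -43, so (1,2) = -7.
The remaining cell in row 3 is (3,2) = -50 − (-29) = -21.

-19 -7 -15 2 -11 / -2 -10 -18 -6 -14 / -8 -21 -4 -17 0 / -5 -13 -1 -9 -22 / -16 1 -12 -20 -3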